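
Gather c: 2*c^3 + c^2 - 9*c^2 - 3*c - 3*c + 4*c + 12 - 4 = 2*c^3 - 8*c^2 - 2*c + 8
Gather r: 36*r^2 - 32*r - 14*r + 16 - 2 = 36*r^2 - 46*r + 14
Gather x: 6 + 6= 12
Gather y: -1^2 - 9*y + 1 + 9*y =0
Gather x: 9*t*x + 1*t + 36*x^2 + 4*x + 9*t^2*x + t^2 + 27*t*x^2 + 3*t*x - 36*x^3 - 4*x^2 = t^2 + t - 36*x^3 + x^2*(27*t + 32) + x*(9*t^2 + 12*t + 4)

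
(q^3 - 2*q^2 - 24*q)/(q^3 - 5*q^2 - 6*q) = (q + 4)/(q + 1)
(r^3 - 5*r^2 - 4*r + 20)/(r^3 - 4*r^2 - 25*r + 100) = (r^2 - 4)/(r^2 + r - 20)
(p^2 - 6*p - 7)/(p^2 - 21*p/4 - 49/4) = 4*(p + 1)/(4*p + 7)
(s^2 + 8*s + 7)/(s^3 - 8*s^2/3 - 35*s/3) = 3*(s^2 + 8*s + 7)/(s*(3*s^2 - 8*s - 35))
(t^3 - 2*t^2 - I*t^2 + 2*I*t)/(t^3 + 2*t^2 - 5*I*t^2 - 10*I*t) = (t^2 - t*(2 + I) + 2*I)/(t^2 + t*(2 - 5*I) - 10*I)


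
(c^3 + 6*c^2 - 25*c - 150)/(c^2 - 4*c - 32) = (-c^3 - 6*c^2 + 25*c + 150)/(-c^2 + 4*c + 32)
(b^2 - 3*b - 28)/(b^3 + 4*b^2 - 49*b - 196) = 1/(b + 7)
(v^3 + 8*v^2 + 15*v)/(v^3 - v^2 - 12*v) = (v + 5)/(v - 4)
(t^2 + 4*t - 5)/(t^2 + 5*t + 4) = (t^2 + 4*t - 5)/(t^2 + 5*t + 4)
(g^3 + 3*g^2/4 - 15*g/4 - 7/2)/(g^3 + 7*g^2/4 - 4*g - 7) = (g + 1)/(g + 2)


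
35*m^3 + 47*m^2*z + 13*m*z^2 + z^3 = (m + z)*(5*m + z)*(7*m + z)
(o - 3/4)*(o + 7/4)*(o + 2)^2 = o^4 + 5*o^3 + 107*o^2/16 - 5*o/4 - 21/4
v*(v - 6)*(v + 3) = v^3 - 3*v^2 - 18*v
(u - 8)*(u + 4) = u^2 - 4*u - 32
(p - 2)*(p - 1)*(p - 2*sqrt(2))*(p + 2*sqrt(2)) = p^4 - 3*p^3 - 6*p^2 + 24*p - 16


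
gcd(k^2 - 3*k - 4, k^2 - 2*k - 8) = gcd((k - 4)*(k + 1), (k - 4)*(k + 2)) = k - 4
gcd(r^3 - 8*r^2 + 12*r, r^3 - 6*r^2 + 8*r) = r^2 - 2*r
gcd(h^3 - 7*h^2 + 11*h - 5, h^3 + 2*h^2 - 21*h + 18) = h - 1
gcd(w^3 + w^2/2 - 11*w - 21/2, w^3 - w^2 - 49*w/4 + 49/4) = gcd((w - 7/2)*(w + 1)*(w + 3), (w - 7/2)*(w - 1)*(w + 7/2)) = w - 7/2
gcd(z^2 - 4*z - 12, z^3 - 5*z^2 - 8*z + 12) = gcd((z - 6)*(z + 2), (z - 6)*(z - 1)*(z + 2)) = z^2 - 4*z - 12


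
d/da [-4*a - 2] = -4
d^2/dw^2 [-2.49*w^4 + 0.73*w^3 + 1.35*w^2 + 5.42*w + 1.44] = -29.88*w^2 + 4.38*w + 2.7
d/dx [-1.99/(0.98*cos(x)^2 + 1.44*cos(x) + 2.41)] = -(3.9004*cos(x) + 2.8656)*sin(x)/(0.98*cos(x)^2 + 1.44*cos(x) + 2.41)^2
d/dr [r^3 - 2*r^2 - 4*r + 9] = 3*r^2 - 4*r - 4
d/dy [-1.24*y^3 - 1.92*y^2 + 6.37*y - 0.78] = -3.72*y^2 - 3.84*y + 6.37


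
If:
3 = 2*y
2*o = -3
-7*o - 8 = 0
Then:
No Solution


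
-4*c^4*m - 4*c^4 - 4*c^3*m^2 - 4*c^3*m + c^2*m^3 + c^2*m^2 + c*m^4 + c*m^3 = (-2*c + m)*(c + m)*(2*c + m)*(c*m + c)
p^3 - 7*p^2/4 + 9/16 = (p - 3/2)*(p - 3/4)*(p + 1/2)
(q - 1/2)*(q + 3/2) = q^2 + q - 3/4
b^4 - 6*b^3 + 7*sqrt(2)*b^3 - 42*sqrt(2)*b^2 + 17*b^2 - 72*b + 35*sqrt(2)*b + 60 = (b - 5)*(b - 1)*(b + sqrt(2))*(b + 6*sqrt(2))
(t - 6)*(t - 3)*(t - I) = t^3 - 9*t^2 - I*t^2 + 18*t + 9*I*t - 18*I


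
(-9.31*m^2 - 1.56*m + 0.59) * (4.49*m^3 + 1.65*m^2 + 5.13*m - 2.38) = -41.8019*m^5 - 22.3659*m^4 - 47.6852*m^3 + 15.1285*m^2 + 6.7395*m - 1.4042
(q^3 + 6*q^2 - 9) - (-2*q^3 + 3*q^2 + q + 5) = 3*q^3 + 3*q^2 - q - 14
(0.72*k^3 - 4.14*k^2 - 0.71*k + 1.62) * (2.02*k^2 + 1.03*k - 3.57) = 1.4544*k^5 - 7.6212*k^4 - 8.2688*k^3 + 17.3209*k^2 + 4.2033*k - 5.7834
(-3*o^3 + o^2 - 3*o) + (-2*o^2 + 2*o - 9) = -3*o^3 - o^2 - o - 9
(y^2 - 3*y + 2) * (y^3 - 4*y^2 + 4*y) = y^5 - 7*y^4 + 18*y^3 - 20*y^2 + 8*y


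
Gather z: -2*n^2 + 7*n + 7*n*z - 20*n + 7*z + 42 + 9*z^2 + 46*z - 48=-2*n^2 - 13*n + 9*z^2 + z*(7*n + 53) - 6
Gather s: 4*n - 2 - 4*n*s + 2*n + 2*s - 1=6*n + s*(2 - 4*n) - 3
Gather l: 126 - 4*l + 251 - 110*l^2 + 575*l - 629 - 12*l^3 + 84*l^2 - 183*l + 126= -12*l^3 - 26*l^2 + 388*l - 126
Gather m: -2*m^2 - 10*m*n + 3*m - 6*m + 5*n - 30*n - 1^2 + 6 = -2*m^2 + m*(-10*n - 3) - 25*n + 5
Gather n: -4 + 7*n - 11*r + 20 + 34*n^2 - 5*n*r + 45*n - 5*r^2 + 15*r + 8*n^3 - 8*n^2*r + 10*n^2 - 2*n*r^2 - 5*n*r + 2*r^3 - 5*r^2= 8*n^3 + n^2*(44 - 8*r) + n*(-2*r^2 - 10*r + 52) + 2*r^3 - 10*r^2 + 4*r + 16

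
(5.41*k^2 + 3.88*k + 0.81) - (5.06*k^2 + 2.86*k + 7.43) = 0.350000000000001*k^2 + 1.02*k - 6.62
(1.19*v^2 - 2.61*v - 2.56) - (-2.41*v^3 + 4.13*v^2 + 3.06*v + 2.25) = 2.41*v^3 - 2.94*v^2 - 5.67*v - 4.81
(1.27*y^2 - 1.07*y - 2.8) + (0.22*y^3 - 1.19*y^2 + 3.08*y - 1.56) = 0.22*y^3 + 0.0800000000000001*y^2 + 2.01*y - 4.36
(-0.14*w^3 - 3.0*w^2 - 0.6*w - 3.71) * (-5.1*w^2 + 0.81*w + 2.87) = 0.714*w^5 + 15.1866*w^4 + 0.228199999999999*w^3 + 9.825*w^2 - 4.7271*w - 10.6477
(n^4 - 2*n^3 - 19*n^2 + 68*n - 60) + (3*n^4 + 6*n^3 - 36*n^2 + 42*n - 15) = 4*n^4 + 4*n^3 - 55*n^2 + 110*n - 75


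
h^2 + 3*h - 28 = (h - 4)*(h + 7)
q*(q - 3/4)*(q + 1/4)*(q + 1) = q^4 + q^3/2 - 11*q^2/16 - 3*q/16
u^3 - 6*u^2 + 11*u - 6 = (u - 3)*(u - 2)*(u - 1)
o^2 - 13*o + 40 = (o - 8)*(o - 5)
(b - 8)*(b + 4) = b^2 - 4*b - 32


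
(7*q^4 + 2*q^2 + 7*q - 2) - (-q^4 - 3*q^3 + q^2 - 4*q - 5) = 8*q^4 + 3*q^3 + q^2 + 11*q + 3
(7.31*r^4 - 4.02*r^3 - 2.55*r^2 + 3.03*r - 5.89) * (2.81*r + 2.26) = 20.5411*r^5 + 5.2244*r^4 - 16.2507*r^3 + 2.7513*r^2 - 9.7031*r - 13.3114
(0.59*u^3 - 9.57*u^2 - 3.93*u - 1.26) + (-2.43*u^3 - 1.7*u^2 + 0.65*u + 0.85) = -1.84*u^3 - 11.27*u^2 - 3.28*u - 0.41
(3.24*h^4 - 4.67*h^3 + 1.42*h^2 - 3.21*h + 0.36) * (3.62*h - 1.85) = 11.7288*h^5 - 22.8994*h^4 + 13.7799*h^3 - 14.2472*h^2 + 7.2417*h - 0.666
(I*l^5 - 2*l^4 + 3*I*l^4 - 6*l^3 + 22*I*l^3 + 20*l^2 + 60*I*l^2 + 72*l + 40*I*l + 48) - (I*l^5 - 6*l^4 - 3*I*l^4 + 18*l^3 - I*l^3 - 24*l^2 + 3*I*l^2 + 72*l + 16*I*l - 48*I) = 4*l^4 + 6*I*l^4 - 24*l^3 + 23*I*l^3 + 44*l^2 + 57*I*l^2 + 24*I*l + 48 + 48*I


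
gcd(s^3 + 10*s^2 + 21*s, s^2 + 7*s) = s^2 + 7*s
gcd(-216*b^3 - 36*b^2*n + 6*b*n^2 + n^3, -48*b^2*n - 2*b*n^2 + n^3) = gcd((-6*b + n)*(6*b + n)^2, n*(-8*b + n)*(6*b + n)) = 6*b + n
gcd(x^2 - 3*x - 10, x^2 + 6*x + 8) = x + 2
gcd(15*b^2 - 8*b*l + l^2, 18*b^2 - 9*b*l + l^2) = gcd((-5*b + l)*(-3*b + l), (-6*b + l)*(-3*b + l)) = 3*b - l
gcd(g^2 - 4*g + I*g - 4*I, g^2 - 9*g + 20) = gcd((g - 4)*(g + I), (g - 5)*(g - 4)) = g - 4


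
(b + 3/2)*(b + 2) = b^2 + 7*b/2 + 3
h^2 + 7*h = h*(h + 7)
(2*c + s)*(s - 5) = 2*c*s - 10*c + s^2 - 5*s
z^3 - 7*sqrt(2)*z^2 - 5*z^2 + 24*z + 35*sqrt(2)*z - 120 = (z - 5)*(z - 4*sqrt(2))*(z - 3*sqrt(2))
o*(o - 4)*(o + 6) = o^3 + 2*o^2 - 24*o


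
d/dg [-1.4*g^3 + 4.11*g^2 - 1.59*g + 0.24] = -4.2*g^2 + 8.22*g - 1.59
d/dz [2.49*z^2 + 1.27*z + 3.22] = 4.98*z + 1.27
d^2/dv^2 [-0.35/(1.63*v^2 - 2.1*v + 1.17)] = (1.85983*v^2 - 2.3961*v - 0.35*(3.26*v - 2.1)*(6.52*v - 4.2) + 1.33497)/(1.63*v^2 - 2.1*v + 1.17)^3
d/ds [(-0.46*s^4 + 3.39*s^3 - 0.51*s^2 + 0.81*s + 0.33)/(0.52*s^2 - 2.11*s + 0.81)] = (-0.4784*s^5 + 4.6746*s^4 - 15.7962*s^3 + 8.8926*s^2 - 1.1694*s + 1.3524)/(0.2704*s^4 - 2.1944*s^3 + 5.2945*s^2 - 3.4182*s + 0.6561)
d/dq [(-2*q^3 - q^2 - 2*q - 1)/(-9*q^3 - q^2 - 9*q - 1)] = -7/(81*q^2 + 18*q + 1)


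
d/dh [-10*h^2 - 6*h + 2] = -20*h - 6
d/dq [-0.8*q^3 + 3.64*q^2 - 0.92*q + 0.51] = -2.4*q^2 + 7.28*q - 0.92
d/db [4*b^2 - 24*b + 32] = 8*b - 24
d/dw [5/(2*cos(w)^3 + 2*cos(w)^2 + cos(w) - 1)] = 20*(6*cos(w)^2 + 4*cos(w) + 1)*sin(w)/(5*cos(w) + 2*cos(2*w) + cos(3*w))^2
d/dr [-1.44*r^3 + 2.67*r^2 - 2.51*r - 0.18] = -4.32*r^2 + 5.34*r - 2.51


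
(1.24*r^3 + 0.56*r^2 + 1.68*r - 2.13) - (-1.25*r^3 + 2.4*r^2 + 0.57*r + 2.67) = 2.49*r^3 - 1.84*r^2 + 1.11*r - 4.8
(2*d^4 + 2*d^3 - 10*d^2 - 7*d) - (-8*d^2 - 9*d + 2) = 2*d^4 + 2*d^3 - 2*d^2 + 2*d - 2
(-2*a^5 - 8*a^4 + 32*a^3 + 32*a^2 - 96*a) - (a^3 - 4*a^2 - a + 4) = -2*a^5 - 8*a^4 + 31*a^3 + 36*a^2 - 95*a - 4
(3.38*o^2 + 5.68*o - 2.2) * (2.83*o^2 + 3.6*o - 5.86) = 9.5654*o^4 + 28.2424*o^3 - 5.5848*o^2 - 41.2048*o + 12.892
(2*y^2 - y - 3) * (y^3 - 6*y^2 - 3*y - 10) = 2*y^5 - 13*y^4 - 3*y^3 + y^2 + 19*y + 30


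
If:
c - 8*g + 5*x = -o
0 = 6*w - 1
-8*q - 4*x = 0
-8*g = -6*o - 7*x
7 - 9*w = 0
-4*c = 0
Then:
No Solution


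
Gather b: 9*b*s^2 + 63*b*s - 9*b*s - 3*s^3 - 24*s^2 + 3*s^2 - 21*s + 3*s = b*(9*s^2 + 54*s) - 3*s^3 - 21*s^2 - 18*s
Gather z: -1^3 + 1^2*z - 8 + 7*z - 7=8*z - 16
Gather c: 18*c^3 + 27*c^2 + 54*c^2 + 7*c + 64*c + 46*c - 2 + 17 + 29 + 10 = 18*c^3 + 81*c^2 + 117*c + 54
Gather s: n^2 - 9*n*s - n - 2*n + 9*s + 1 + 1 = n^2 - 3*n + s*(9 - 9*n) + 2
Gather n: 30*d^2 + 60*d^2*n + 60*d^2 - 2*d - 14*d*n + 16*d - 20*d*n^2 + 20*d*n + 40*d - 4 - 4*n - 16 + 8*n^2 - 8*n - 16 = 90*d^2 + 54*d + n^2*(8 - 20*d) + n*(60*d^2 + 6*d - 12) - 36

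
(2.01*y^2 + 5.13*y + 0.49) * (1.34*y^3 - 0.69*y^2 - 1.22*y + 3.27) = 2.6934*y^5 + 5.4873*y^4 - 5.3353*y^3 - 0.024*y^2 + 16.1773*y + 1.6023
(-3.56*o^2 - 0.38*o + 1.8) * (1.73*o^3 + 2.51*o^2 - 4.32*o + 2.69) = -6.1588*o^5 - 9.593*o^4 + 17.5394*o^3 - 3.4168*o^2 - 8.7982*o + 4.842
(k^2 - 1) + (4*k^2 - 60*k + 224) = 5*k^2 - 60*k + 223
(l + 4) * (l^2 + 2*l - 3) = l^3 + 6*l^2 + 5*l - 12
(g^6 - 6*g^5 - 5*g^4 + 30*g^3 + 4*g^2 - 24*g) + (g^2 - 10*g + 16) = g^6 - 6*g^5 - 5*g^4 + 30*g^3 + 5*g^2 - 34*g + 16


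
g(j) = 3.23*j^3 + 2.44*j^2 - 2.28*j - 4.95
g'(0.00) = -2.28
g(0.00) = -4.95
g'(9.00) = 826.53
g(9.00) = 2526.84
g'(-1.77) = 19.44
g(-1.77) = -11.18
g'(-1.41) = 10.10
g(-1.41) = -5.94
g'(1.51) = 27.18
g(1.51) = 8.29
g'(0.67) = 5.34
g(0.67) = -4.41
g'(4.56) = 221.46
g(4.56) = 341.65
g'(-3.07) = 74.07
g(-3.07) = -68.41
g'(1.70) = 34.02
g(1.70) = 14.09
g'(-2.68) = 54.24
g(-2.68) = -43.49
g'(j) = 9.69*j^2 + 4.88*j - 2.28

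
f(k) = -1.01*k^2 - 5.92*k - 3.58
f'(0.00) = -5.92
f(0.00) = -3.58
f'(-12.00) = 18.32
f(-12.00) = -77.98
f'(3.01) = -12.00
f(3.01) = -30.55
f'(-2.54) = -0.79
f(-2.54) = 4.94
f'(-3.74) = 1.63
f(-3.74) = 4.43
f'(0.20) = -6.32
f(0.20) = -4.80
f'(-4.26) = 2.69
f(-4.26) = 3.31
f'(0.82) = -7.58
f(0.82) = -9.11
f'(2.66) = -11.29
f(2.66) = -26.47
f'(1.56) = -9.07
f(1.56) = -15.27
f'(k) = -2.02*k - 5.92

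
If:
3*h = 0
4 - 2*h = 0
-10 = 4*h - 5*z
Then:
No Solution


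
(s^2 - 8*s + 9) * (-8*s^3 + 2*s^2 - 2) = -8*s^5 + 66*s^4 - 88*s^3 + 16*s^2 + 16*s - 18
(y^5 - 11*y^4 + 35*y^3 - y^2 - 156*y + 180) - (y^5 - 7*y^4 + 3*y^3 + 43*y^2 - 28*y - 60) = -4*y^4 + 32*y^3 - 44*y^2 - 128*y + 240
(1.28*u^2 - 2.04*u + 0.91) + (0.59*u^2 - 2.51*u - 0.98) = 1.87*u^2 - 4.55*u - 0.07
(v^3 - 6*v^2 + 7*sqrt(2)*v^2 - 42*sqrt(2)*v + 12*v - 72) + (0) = v^3 - 6*v^2 + 7*sqrt(2)*v^2 - 42*sqrt(2)*v + 12*v - 72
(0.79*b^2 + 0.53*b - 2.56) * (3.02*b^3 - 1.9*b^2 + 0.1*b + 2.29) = 2.3858*b^5 + 0.0996000000000001*b^4 - 8.6592*b^3 + 6.7261*b^2 + 0.9577*b - 5.8624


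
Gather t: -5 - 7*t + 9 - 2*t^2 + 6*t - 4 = -2*t^2 - t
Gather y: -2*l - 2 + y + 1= -2*l + y - 1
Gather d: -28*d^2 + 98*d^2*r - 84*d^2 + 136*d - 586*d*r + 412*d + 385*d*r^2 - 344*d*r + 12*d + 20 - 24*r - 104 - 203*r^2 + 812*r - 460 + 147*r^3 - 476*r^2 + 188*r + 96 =d^2*(98*r - 112) + d*(385*r^2 - 930*r + 560) + 147*r^3 - 679*r^2 + 976*r - 448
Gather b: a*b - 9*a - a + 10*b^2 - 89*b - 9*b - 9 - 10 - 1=-10*a + 10*b^2 + b*(a - 98) - 20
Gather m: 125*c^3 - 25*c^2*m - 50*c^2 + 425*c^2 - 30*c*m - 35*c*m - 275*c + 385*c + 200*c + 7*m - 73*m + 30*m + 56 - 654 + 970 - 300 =125*c^3 + 375*c^2 + 310*c + m*(-25*c^2 - 65*c - 36) + 72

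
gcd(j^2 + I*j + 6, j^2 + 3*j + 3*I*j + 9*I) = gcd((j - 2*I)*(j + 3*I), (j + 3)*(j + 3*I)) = j + 3*I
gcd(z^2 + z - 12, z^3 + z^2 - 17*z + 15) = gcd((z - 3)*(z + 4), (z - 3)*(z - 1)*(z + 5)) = z - 3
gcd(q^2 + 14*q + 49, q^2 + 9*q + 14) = q + 7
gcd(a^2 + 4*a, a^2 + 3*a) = a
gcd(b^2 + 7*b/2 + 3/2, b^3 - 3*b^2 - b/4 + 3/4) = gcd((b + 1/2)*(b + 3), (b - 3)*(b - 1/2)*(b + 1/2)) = b + 1/2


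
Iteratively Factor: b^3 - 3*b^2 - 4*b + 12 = (b - 2)*(b^2 - b - 6) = (b - 3)*(b - 2)*(b + 2)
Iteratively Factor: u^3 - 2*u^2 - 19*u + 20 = (u - 1)*(u^2 - u - 20) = (u - 1)*(u + 4)*(u - 5)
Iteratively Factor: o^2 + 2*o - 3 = (o + 3)*(o - 1)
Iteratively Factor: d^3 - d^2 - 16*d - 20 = (d + 2)*(d^2 - 3*d - 10) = (d + 2)^2*(d - 5)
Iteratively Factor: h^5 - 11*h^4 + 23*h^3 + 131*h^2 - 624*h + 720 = (h - 4)*(h^4 - 7*h^3 - 5*h^2 + 111*h - 180) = (h - 4)*(h - 3)*(h^3 - 4*h^2 - 17*h + 60) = (h - 5)*(h - 4)*(h - 3)*(h^2 + h - 12) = (h - 5)*(h - 4)*(h - 3)*(h + 4)*(h - 3)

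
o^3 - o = o*(o - 1)*(o + 1)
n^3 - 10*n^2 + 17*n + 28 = (n - 7)*(n - 4)*(n + 1)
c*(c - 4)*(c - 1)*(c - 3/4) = c^4 - 23*c^3/4 + 31*c^2/4 - 3*c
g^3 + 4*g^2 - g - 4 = (g - 1)*(g + 1)*(g + 4)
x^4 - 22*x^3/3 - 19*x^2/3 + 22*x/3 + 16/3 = (x - 8)*(x - 1)*(x + 2/3)*(x + 1)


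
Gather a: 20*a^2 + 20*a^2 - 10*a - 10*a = 40*a^2 - 20*a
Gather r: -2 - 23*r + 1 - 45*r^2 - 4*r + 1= -45*r^2 - 27*r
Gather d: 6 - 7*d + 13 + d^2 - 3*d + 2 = d^2 - 10*d + 21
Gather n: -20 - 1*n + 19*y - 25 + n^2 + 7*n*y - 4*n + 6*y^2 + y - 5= n^2 + n*(7*y - 5) + 6*y^2 + 20*y - 50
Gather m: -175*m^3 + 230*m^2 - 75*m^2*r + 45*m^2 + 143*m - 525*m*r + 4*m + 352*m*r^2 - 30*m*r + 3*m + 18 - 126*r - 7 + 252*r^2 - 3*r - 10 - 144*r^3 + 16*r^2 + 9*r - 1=-175*m^3 + m^2*(275 - 75*r) + m*(352*r^2 - 555*r + 150) - 144*r^3 + 268*r^2 - 120*r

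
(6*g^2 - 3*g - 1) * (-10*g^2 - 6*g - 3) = -60*g^4 - 6*g^3 + 10*g^2 + 15*g + 3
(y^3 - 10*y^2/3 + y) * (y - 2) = y^4 - 16*y^3/3 + 23*y^2/3 - 2*y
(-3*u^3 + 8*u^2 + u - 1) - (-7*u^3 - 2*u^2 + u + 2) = 4*u^3 + 10*u^2 - 3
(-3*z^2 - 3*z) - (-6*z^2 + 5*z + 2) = 3*z^2 - 8*z - 2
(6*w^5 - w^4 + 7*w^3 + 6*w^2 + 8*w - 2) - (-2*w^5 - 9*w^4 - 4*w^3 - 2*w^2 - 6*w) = 8*w^5 + 8*w^4 + 11*w^3 + 8*w^2 + 14*w - 2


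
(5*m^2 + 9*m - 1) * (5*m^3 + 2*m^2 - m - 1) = 25*m^5 + 55*m^4 + 8*m^3 - 16*m^2 - 8*m + 1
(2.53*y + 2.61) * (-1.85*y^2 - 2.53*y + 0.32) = -4.6805*y^3 - 11.2294*y^2 - 5.7937*y + 0.8352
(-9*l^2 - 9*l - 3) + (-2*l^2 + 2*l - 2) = -11*l^2 - 7*l - 5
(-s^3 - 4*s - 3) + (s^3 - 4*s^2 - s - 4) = -4*s^2 - 5*s - 7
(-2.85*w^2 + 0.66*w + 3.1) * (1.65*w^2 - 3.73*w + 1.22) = -4.7025*w^4 + 11.7195*w^3 - 0.8238*w^2 - 10.7578*w + 3.782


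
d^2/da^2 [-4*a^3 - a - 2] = -24*a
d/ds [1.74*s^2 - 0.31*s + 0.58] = 3.48*s - 0.31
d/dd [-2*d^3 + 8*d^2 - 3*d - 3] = -6*d^2 + 16*d - 3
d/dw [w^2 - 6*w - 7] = 2*w - 6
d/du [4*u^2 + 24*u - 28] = 8*u + 24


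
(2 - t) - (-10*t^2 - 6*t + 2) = 10*t^2 + 5*t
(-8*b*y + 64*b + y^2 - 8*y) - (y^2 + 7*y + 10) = -8*b*y + 64*b - 15*y - 10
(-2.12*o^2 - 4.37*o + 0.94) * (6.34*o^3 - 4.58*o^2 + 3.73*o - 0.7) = -13.4408*o^5 - 17.9962*o^4 + 18.0666*o^3 - 19.1213*o^2 + 6.5652*o - 0.658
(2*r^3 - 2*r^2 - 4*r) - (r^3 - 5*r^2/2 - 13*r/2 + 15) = r^3 + r^2/2 + 5*r/2 - 15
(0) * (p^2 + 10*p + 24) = 0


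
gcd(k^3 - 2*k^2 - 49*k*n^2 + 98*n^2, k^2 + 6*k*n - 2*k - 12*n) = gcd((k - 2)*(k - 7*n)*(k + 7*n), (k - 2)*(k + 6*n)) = k - 2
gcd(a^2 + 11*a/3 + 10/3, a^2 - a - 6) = a + 2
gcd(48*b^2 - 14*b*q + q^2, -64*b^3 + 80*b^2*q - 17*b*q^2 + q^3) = -8*b + q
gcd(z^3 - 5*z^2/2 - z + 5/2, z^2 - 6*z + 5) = z - 1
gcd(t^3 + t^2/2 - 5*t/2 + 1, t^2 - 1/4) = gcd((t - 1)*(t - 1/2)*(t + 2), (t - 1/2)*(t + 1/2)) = t - 1/2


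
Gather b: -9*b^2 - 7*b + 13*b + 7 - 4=-9*b^2 + 6*b + 3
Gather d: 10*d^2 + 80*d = 10*d^2 + 80*d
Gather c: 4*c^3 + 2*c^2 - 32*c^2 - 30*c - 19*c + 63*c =4*c^3 - 30*c^2 + 14*c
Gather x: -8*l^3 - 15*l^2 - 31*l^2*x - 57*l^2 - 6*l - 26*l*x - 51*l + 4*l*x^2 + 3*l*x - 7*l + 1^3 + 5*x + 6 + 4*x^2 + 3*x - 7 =-8*l^3 - 72*l^2 - 64*l + x^2*(4*l + 4) + x*(-31*l^2 - 23*l + 8)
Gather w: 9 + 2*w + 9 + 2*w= 4*w + 18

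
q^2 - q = q*(q - 1)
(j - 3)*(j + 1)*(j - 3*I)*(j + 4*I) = j^4 - 2*j^3 + I*j^3 + 9*j^2 - 2*I*j^2 - 24*j - 3*I*j - 36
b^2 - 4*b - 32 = (b - 8)*(b + 4)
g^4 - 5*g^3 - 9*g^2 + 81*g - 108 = (g - 3)^3*(g + 4)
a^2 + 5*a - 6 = (a - 1)*(a + 6)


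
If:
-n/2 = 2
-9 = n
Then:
No Solution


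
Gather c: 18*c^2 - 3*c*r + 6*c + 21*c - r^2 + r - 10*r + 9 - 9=18*c^2 + c*(27 - 3*r) - r^2 - 9*r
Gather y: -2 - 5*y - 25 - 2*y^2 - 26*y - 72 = -2*y^2 - 31*y - 99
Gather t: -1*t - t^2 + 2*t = -t^2 + t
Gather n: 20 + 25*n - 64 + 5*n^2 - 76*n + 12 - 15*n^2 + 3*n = -10*n^2 - 48*n - 32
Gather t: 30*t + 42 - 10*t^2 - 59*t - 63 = -10*t^2 - 29*t - 21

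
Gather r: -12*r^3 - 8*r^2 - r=-12*r^3 - 8*r^2 - r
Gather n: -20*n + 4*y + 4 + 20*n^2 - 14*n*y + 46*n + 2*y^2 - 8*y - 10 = 20*n^2 + n*(26 - 14*y) + 2*y^2 - 4*y - 6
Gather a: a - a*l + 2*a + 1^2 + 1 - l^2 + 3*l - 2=a*(3 - l) - l^2 + 3*l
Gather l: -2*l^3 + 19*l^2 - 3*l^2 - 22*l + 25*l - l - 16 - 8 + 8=-2*l^3 + 16*l^2 + 2*l - 16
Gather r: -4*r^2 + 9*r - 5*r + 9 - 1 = -4*r^2 + 4*r + 8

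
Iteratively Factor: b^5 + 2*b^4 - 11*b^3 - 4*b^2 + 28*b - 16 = (b - 2)*(b^4 + 4*b^3 - 3*b^2 - 10*b + 8) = (b - 2)*(b - 1)*(b^3 + 5*b^2 + 2*b - 8) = (b - 2)*(b - 1)^2*(b^2 + 6*b + 8) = (b - 2)*(b - 1)^2*(b + 4)*(b + 2)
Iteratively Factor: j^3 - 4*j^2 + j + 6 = (j + 1)*(j^2 - 5*j + 6) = (j - 2)*(j + 1)*(j - 3)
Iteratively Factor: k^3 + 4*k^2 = (k)*(k^2 + 4*k) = k*(k + 4)*(k)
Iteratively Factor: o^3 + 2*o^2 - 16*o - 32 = (o + 4)*(o^2 - 2*o - 8) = (o - 4)*(o + 4)*(o + 2)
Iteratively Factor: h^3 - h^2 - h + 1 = (h + 1)*(h^2 - 2*h + 1) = (h - 1)*(h + 1)*(h - 1)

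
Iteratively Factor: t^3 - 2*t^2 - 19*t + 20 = (t - 5)*(t^2 + 3*t - 4) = (t - 5)*(t - 1)*(t + 4)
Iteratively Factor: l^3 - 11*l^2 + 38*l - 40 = (l - 2)*(l^2 - 9*l + 20) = (l - 4)*(l - 2)*(l - 5)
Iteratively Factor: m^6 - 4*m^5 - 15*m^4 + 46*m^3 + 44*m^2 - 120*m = (m - 2)*(m^5 - 2*m^4 - 19*m^3 + 8*m^2 + 60*m) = (m - 2)*(m + 2)*(m^4 - 4*m^3 - 11*m^2 + 30*m) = (m - 5)*(m - 2)*(m + 2)*(m^3 + m^2 - 6*m) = (m - 5)*(m - 2)^2*(m + 2)*(m^2 + 3*m) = m*(m - 5)*(m - 2)^2*(m + 2)*(m + 3)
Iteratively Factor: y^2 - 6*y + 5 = (y - 1)*(y - 5)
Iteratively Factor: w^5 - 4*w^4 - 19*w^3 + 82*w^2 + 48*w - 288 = (w + 4)*(w^4 - 8*w^3 + 13*w^2 + 30*w - 72) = (w - 3)*(w + 4)*(w^3 - 5*w^2 - 2*w + 24) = (w - 3)*(w + 2)*(w + 4)*(w^2 - 7*w + 12) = (w - 4)*(w - 3)*(w + 2)*(w + 4)*(w - 3)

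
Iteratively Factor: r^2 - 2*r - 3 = (r - 3)*(r + 1)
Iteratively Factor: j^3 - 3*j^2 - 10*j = (j - 5)*(j^2 + 2*j) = (j - 5)*(j + 2)*(j)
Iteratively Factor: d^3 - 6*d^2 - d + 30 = (d - 5)*(d^2 - d - 6) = (d - 5)*(d - 3)*(d + 2)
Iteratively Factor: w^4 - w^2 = (w + 1)*(w^3 - w^2) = w*(w + 1)*(w^2 - w) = w^2*(w + 1)*(w - 1)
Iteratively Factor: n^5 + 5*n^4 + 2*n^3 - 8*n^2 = (n)*(n^4 + 5*n^3 + 2*n^2 - 8*n) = n*(n + 4)*(n^3 + n^2 - 2*n) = n*(n - 1)*(n + 4)*(n^2 + 2*n) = n*(n - 1)*(n + 2)*(n + 4)*(n)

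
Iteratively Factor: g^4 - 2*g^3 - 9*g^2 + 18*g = (g)*(g^3 - 2*g^2 - 9*g + 18) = g*(g - 3)*(g^2 + g - 6) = g*(g - 3)*(g + 3)*(g - 2)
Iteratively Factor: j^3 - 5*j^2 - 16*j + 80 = (j + 4)*(j^2 - 9*j + 20) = (j - 4)*(j + 4)*(j - 5)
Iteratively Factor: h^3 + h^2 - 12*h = (h - 3)*(h^2 + 4*h) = (h - 3)*(h + 4)*(h)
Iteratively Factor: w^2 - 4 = (w + 2)*(w - 2)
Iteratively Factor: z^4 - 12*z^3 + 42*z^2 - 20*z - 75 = (z - 5)*(z^3 - 7*z^2 + 7*z + 15) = (z - 5)*(z + 1)*(z^2 - 8*z + 15) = (z - 5)^2*(z + 1)*(z - 3)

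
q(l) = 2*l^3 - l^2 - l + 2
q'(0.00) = -1.00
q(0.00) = 2.00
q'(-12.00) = 887.00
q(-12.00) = -3586.00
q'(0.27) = -1.10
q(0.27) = 1.70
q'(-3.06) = 61.30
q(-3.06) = -61.61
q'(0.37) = -0.92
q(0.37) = 1.59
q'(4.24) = 98.39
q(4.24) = 132.23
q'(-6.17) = 239.75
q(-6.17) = -499.67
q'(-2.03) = 27.79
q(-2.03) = -16.82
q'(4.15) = 94.04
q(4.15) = 123.57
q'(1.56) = 10.48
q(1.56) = 5.60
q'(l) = 6*l^2 - 2*l - 1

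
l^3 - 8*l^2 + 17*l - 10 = (l - 5)*(l - 2)*(l - 1)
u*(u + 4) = u^2 + 4*u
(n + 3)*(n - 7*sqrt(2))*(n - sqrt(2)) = n^3 - 8*sqrt(2)*n^2 + 3*n^2 - 24*sqrt(2)*n + 14*n + 42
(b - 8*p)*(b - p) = b^2 - 9*b*p + 8*p^2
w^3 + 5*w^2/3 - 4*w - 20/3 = (w - 2)*(w + 5/3)*(w + 2)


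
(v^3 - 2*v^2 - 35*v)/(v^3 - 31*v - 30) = v*(v - 7)/(v^2 - 5*v - 6)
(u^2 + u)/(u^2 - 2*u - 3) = u/(u - 3)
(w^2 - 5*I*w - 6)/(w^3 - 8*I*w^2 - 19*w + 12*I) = (w - 2*I)/(w^2 - 5*I*w - 4)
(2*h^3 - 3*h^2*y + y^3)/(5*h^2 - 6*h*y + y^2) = (-2*h^2 + h*y + y^2)/(-5*h + y)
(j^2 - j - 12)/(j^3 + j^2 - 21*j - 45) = (j - 4)/(j^2 - 2*j - 15)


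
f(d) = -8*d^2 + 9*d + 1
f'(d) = 9 - 16*d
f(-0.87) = -12.89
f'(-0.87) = 22.92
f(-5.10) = -252.98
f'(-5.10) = 90.60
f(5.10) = -161.18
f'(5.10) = -72.60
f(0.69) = 3.40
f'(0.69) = -2.04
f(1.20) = 0.28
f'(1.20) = -10.20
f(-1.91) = -45.37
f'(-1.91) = 39.56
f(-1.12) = -19.12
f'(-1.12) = 26.92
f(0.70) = 3.38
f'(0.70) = -2.20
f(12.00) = -1043.00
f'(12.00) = -183.00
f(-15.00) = -1934.00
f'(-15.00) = 249.00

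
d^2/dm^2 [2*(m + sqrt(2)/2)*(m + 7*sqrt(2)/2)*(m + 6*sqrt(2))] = 12*m + 40*sqrt(2)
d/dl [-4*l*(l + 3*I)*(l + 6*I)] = -12*l^2 - 72*I*l + 72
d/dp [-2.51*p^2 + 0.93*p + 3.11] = 0.93 - 5.02*p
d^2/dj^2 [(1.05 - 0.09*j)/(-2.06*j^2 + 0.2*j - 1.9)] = ((4.362 - 1.1124*j)*(2.06*j^2 - 0.2*j + 1.9) + (0.09*j - 1.05)*(4.12*j - 0.2)*(8.24*j - 0.4))/(2.06*j^2 - 0.2*j + 1.9)^3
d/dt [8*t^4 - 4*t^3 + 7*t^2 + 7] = 2*t*(16*t^2 - 6*t + 7)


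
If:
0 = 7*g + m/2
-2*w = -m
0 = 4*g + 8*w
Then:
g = 0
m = 0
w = 0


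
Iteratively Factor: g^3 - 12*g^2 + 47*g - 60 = (g - 4)*(g^2 - 8*g + 15) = (g - 5)*(g - 4)*(g - 3)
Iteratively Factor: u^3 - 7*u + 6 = (u - 2)*(u^2 + 2*u - 3) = (u - 2)*(u - 1)*(u + 3)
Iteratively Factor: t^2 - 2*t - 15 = (t - 5)*(t + 3)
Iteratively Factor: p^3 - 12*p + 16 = (p + 4)*(p^2 - 4*p + 4) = (p - 2)*(p + 4)*(p - 2)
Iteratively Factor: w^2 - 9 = (w + 3)*(w - 3)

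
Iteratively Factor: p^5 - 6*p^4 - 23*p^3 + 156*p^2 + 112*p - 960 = (p - 4)*(p^4 - 2*p^3 - 31*p^2 + 32*p + 240) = (p - 4)*(p + 4)*(p^3 - 6*p^2 - 7*p + 60) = (p - 5)*(p - 4)*(p + 4)*(p^2 - p - 12) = (p - 5)*(p - 4)*(p + 3)*(p + 4)*(p - 4)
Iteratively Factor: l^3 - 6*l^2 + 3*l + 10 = (l - 5)*(l^2 - l - 2) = (l - 5)*(l + 1)*(l - 2)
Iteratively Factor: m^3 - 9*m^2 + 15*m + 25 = (m - 5)*(m^2 - 4*m - 5) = (m - 5)*(m + 1)*(m - 5)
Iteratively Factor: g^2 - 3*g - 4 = (g + 1)*(g - 4)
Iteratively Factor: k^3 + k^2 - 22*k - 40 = (k - 5)*(k^2 + 6*k + 8) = (k - 5)*(k + 2)*(k + 4)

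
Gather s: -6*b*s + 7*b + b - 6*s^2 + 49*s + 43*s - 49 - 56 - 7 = 8*b - 6*s^2 + s*(92 - 6*b) - 112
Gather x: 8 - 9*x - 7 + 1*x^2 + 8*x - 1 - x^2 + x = 0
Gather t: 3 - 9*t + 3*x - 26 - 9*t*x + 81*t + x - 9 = t*(72 - 9*x) + 4*x - 32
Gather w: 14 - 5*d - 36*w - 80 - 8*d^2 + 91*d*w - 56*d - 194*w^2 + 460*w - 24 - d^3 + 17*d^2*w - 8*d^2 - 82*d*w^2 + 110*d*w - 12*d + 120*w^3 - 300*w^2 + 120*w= -d^3 - 16*d^2 - 73*d + 120*w^3 + w^2*(-82*d - 494) + w*(17*d^2 + 201*d + 544) - 90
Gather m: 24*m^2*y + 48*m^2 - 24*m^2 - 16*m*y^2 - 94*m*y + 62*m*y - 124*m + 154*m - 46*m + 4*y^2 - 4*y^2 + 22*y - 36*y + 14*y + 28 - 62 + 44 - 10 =m^2*(24*y + 24) + m*(-16*y^2 - 32*y - 16)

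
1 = 1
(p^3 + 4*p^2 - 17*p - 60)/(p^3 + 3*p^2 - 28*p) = (p^2 + 8*p + 15)/(p*(p + 7))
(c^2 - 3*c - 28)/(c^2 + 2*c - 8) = (c - 7)/(c - 2)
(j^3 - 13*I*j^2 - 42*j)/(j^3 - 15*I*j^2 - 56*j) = (j - 6*I)/(j - 8*I)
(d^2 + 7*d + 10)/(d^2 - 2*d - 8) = (d + 5)/(d - 4)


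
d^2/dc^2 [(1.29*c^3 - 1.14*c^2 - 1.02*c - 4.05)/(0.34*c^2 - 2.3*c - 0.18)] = (11.787312*c^3 - 0.0233279999999976*c^2 + 18.878832*c - 42.574032)/(0.039304*c^6 - 0.79764*c^5 + 5.333376*c^4 - 11.32244*c^3 - 2.823552*c^2 - 0.22356*c - 0.005832)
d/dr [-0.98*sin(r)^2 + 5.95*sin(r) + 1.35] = (5.95 - 1.96*sin(r))*cos(r)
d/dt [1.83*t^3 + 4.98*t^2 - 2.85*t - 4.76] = 5.49*t^2 + 9.96*t - 2.85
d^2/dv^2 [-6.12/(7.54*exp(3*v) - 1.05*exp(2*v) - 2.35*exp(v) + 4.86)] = (-6.12*(-45.24*exp(2*v) + 4.2*exp(v) + 4.7)*(-22.62*exp(2*v) + 2.1*exp(v) + 2.35)*exp(v) + (415.3032*exp(2*v) - 25.704*exp(v) - 14.382)*(7.54*exp(3*v) - 1.05*exp(2*v) - 2.35*exp(v) + 4.86))*exp(v)/(7.54*exp(3*v) - 1.05*exp(2*v) - 2.35*exp(v) + 4.86)^3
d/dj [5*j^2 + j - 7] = 10*j + 1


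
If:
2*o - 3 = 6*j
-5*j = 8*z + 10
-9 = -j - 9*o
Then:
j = -9/56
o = 57/56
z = -515/448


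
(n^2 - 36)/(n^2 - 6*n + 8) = (n^2 - 36)/(n^2 - 6*n + 8)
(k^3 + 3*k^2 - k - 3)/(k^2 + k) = k + 2 - 3/k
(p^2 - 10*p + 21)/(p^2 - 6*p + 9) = (p - 7)/(p - 3)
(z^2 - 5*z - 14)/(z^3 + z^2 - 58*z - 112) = (z - 7)/(z^2 - z - 56)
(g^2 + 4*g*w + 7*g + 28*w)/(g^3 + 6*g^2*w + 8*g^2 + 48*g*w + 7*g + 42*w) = (g + 4*w)/(g^2 + 6*g*w + g + 6*w)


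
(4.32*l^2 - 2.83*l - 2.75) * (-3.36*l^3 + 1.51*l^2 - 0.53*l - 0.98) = -14.5152*l^5 + 16.032*l^4 + 2.6771*l^3 - 6.8862*l^2 + 4.2309*l + 2.695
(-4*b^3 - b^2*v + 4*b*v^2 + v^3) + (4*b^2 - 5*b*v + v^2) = -4*b^3 - b^2*v + 4*b^2 + 4*b*v^2 - 5*b*v + v^3 + v^2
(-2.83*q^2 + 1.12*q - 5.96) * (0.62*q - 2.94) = -1.7546*q^3 + 9.0146*q^2 - 6.988*q + 17.5224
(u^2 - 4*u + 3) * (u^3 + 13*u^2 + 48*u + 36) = u^5 + 9*u^4 - u^3 - 117*u^2 + 108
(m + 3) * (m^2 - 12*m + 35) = m^3 - 9*m^2 - m + 105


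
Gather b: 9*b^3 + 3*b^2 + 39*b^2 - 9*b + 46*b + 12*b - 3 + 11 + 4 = 9*b^3 + 42*b^2 + 49*b + 12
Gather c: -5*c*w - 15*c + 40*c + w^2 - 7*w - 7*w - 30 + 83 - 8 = c*(25 - 5*w) + w^2 - 14*w + 45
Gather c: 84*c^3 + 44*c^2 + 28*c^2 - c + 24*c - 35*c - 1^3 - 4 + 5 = 84*c^3 + 72*c^2 - 12*c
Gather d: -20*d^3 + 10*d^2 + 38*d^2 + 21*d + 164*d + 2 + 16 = -20*d^3 + 48*d^2 + 185*d + 18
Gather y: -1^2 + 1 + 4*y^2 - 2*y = 4*y^2 - 2*y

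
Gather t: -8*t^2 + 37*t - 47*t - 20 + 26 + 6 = -8*t^2 - 10*t + 12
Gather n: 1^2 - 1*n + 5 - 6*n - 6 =-7*n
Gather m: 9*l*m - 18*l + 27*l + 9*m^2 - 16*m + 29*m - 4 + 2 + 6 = 9*l + 9*m^2 + m*(9*l + 13) + 4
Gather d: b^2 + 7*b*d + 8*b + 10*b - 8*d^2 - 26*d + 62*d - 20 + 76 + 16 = b^2 + 18*b - 8*d^2 + d*(7*b + 36) + 72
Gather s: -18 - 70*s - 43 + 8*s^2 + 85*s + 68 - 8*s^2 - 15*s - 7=0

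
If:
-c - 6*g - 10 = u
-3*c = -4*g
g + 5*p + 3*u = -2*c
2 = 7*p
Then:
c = -160/77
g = -120/77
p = 2/7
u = 10/7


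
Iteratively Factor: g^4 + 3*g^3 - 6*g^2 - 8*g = (g)*(g^3 + 3*g^2 - 6*g - 8) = g*(g + 1)*(g^2 + 2*g - 8) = g*(g + 1)*(g + 4)*(g - 2)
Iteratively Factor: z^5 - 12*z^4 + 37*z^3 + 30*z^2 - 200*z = (z - 4)*(z^4 - 8*z^3 + 5*z^2 + 50*z) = (z - 4)*(z + 2)*(z^3 - 10*z^2 + 25*z) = z*(z - 4)*(z + 2)*(z^2 - 10*z + 25) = z*(z - 5)*(z - 4)*(z + 2)*(z - 5)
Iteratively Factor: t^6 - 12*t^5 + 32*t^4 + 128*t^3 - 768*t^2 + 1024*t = (t + 4)*(t^5 - 16*t^4 + 96*t^3 - 256*t^2 + 256*t) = (t - 4)*(t + 4)*(t^4 - 12*t^3 + 48*t^2 - 64*t) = (t - 4)^2*(t + 4)*(t^3 - 8*t^2 + 16*t) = (t - 4)^3*(t + 4)*(t^2 - 4*t) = t*(t - 4)^3*(t + 4)*(t - 4)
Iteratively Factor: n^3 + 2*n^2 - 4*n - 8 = (n + 2)*(n^2 - 4) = (n + 2)^2*(n - 2)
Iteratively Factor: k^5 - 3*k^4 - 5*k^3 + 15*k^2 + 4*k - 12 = (k - 2)*(k^4 - k^3 - 7*k^2 + k + 6) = (k - 2)*(k + 2)*(k^3 - 3*k^2 - k + 3) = (k - 3)*(k - 2)*(k + 2)*(k^2 - 1) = (k - 3)*(k - 2)*(k - 1)*(k + 2)*(k + 1)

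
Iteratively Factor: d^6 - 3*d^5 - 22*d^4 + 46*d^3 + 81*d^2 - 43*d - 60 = (d + 1)*(d^5 - 4*d^4 - 18*d^3 + 64*d^2 + 17*d - 60) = (d - 1)*(d + 1)*(d^4 - 3*d^3 - 21*d^2 + 43*d + 60) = (d - 3)*(d - 1)*(d + 1)*(d^3 - 21*d - 20) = (d - 3)*(d - 1)*(d + 1)^2*(d^2 - d - 20) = (d - 3)*(d - 1)*(d + 1)^2*(d + 4)*(d - 5)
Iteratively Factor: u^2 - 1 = (u + 1)*(u - 1)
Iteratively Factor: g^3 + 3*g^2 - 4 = (g + 2)*(g^2 + g - 2) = (g - 1)*(g + 2)*(g + 2)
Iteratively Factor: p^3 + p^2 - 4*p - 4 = (p - 2)*(p^2 + 3*p + 2) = (p - 2)*(p + 1)*(p + 2)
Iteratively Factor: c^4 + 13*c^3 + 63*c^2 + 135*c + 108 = (c + 3)*(c^3 + 10*c^2 + 33*c + 36) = (c + 3)*(c + 4)*(c^2 + 6*c + 9) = (c + 3)^2*(c + 4)*(c + 3)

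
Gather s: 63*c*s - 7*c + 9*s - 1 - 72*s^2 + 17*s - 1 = -7*c - 72*s^2 + s*(63*c + 26) - 2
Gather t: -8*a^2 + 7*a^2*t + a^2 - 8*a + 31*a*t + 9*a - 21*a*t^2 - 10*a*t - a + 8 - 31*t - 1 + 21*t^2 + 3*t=-7*a^2 + t^2*(21 - 21*a) + t*(7*a^2 + 21*a - 28) + 7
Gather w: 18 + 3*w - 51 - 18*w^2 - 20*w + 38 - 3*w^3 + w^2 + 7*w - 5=-3*w^3 - 17*w^2 - 10*w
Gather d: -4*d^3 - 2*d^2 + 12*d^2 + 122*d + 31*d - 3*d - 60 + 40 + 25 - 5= -4*d^3 + 10*d^2 + 150*d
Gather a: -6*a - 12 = -6*a - 12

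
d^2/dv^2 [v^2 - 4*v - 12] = 2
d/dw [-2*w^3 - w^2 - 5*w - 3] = -6*w^2 - 2*w - 5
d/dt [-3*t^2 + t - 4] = 1 - 6*t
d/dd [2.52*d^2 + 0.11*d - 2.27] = 5.04*d + 0.11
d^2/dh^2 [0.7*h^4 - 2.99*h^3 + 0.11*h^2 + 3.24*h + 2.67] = 8.4*h^2 - 17.94*h + 0.22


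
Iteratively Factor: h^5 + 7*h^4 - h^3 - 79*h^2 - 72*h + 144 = (h + 4)*(h^4 + 3*h^3 - 13*h^2 - 27*h + 36) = (h - 3)*(h + 4)*(h^3 + 6*h^2 + 5*h - 12) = (h - 3)*(h + 3)*(h + 4)*(h^2 + 3*h - 4) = (h - 3)*(h - 1)*(h + 3)*(h + 4)*(h + 4)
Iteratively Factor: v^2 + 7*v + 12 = (v + 4)*(v + 3)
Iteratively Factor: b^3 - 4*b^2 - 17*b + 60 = (b + 4)*(b^2 - 8*b + 15) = (b - 5)*(b + 4)*(b - 3)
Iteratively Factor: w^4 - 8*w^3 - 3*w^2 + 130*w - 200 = (w - 5)*(w^3 - 3*w^2 - 18*w + 40) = (w - 5)^2*(w^2 + 2*w - 8) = (w - 5)^2*(w + 4)*(w - 2)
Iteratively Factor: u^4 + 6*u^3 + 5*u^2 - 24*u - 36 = (u + 2)*(u^3 + 4*u^2 - 3*u - 18) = (u + 2)*(u + 3)*(u^2 + u - 6) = (u - 2)*(u + 2)*(u + 3)*(u + 3)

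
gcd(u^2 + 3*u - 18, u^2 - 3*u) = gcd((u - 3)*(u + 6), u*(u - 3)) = u - 3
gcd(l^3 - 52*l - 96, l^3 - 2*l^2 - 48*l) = l^2 - 2*l - 48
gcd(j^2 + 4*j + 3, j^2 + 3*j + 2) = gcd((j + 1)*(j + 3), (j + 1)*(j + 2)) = j + 1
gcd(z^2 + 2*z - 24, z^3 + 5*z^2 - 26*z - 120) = z + 6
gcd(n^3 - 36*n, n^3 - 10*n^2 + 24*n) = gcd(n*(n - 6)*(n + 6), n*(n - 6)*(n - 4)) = n^2 - 6*n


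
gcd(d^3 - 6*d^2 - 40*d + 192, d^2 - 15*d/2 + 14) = d - 4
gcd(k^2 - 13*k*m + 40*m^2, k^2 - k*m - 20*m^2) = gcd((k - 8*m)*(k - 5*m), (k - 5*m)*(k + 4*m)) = k - 5*m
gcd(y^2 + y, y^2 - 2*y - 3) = y + 1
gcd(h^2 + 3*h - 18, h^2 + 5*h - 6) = h + 6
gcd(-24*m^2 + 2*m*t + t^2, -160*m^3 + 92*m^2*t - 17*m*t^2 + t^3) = -4*m + t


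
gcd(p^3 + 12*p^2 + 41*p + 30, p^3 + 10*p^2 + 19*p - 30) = p^2 + 11*p + 30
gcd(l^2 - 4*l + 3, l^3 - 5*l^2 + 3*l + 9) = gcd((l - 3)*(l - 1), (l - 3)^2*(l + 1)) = l - 3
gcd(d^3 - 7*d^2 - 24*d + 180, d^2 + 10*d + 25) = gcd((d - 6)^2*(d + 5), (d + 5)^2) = d + 5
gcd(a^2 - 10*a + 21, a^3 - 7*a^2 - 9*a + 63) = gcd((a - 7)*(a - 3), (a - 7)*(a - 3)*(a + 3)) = a^2 - 10*a + 21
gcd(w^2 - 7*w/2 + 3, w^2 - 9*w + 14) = w - 2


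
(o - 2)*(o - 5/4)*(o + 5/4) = o^3 - 2*o^2 - 25*o/16 + 25/8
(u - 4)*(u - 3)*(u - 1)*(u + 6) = u^4 - 2*u^3 - 29*u^2 + 102*u - 72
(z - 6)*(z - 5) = z^2 - 11*z + 30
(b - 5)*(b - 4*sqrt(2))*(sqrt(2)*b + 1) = sqrt(2)*b^3 - 5*sqrt(2)*b^2 - 7*b^2 - 4*sqrt(2)*b + 35*b + 20*sqrt(2)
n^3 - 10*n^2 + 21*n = n*(n - 7)*(n - 3)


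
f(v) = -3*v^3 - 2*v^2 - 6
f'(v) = -9*v^2 - 4*v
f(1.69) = -26.19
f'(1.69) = -32.46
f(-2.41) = 24.38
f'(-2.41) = -42.63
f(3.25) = -130.11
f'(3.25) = -108.06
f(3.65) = -178.53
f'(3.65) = -134.50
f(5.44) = -548.15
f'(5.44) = -288.10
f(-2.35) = 21.89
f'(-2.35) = -40.30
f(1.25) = -14.98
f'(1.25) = -19.06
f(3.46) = -154.21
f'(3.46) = -121.58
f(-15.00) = 9669.00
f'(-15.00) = -1965.00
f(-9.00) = 2019.00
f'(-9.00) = -693.00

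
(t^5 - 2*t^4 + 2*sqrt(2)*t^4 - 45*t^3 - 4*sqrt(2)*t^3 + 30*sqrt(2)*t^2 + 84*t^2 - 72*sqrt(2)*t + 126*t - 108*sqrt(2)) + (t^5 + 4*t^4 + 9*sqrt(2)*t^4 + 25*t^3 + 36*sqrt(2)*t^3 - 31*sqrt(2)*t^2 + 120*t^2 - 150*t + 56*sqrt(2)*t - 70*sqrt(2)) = 2*t^5 + 2*t^4 + 11*sqrt(2)*t^4 - 20*t^3 + 32*sqrt(2)*t^3 - sqrt(2)*t^2 + 204*t^2 - 24*t - 16*sqrt(2)*t - 178*sqrt(2)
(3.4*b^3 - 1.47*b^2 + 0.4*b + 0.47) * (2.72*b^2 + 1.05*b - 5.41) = 9.248*b^5 - 0.4284*b^4 - 18.8495*b^3 + 9.6511*b^2 - 1.6705*b - 2.5427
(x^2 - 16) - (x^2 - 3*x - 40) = 3*x + 24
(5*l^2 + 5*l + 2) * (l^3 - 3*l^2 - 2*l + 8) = 5*l^5 - 10*l^4 - 23*l^3 + 24*l^2 + 36*l + 16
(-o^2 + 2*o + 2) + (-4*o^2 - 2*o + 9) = 11 - 5*o^2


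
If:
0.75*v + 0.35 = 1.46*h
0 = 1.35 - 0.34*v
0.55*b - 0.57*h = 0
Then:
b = 2.36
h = 2.28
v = 3.97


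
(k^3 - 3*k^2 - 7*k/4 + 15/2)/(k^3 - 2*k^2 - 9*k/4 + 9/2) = (2*k - 5)/(2*k - 3)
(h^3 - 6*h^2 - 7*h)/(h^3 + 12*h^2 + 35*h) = (h^2 - 6*h - 7)/(h^2 + 12*h + 35)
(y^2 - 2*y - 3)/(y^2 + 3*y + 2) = (y - 3)/(y + 2)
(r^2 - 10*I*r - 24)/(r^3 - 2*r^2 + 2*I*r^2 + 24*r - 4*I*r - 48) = (r - 6*I)/(r^2 + r*(-2 + 6*I) - 12*I)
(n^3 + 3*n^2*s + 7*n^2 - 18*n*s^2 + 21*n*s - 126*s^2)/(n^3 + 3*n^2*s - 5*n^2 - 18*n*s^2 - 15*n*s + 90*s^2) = (n + 7)/(n - 5)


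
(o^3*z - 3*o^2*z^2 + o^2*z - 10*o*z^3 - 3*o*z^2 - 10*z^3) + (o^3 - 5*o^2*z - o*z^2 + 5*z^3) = o^3*z + o^3 - 3*o^2*z^2 - 4*o^2*z - 10*o*z^3 - 4*o*z^2 - 5*z^3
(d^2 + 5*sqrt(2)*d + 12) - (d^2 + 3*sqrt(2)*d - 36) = 2*sqrt(2)*d + 48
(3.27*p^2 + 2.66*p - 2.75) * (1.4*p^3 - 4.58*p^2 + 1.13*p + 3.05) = 4.578*p^5 - 11.2526*p^4 - 12.3377*p^3 + 25.5743*p^2 + 5.0055*p - 8.3875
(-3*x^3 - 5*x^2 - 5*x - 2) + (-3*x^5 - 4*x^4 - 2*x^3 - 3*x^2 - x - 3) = -3*x^5 - 4*x^4 - 5*x^3 - 8*x^2 - 6*x - 5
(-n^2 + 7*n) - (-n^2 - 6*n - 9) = 13*n + 9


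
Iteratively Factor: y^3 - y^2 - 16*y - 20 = (y - 5)*(y^2 + 4*y + 4) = (y - 5)*(y + 2)*(y + 2)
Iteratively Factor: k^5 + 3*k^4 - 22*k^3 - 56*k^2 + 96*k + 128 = (k + 1)*(k^4 + 2*k^3 - 24*k^2 - 32*k + 128) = (k - 2)*(k + 1)*(k^3 + 4*k^2 - 16*k - 64) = (k - 2)*(k + 1)*(k + 4)*(k^2 - 16) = (k - 4)*(k - 2)*(k + 1)*(k + 4)*(k + 4)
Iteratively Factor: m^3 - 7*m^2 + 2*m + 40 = (m - 5)*(m^2 - 2*m - 8) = (m - 5)*(m - 4)*(m + 2)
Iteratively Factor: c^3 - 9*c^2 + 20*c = (c)*(c^2 - 9*c + 20) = c*(c - 4)*(c - 5)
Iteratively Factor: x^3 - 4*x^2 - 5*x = (x)*(x^2 - 4*x - 5) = x*(x - 5)*(x + 1)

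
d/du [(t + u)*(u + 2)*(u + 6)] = 2*t*u + 8*t + 3*u^2 + 16*u + 12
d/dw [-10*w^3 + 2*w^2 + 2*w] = -30*w^2 + 4*w + 2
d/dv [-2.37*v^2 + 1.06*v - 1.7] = 1.06 - 4.74*v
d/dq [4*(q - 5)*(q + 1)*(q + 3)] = 12*q^2 - 8*q - 68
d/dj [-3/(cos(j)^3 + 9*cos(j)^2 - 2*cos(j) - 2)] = 3*(-3*cos(j)^2 - 18*cos(j) + 2)*sin(j)/(cos(j)^3 + 9*cos(j)^2 - 2*cos(j) - 2)^2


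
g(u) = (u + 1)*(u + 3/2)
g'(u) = 2*u + 5/2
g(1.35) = 6.70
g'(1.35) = 5.20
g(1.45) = 7.23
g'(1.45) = 5.40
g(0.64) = 3.51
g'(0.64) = 3.78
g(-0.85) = 0.10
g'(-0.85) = 0.80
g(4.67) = 34.98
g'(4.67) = 11.84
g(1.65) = 8.35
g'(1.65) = 5.80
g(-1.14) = -0.05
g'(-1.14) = 0.22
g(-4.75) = 12.19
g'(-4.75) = -7.00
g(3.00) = 18.00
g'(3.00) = 8.50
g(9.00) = 105.00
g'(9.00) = 20.50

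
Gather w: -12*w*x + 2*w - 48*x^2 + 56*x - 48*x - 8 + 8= w*(2 - 12*x) - 48*x^2 + 8*x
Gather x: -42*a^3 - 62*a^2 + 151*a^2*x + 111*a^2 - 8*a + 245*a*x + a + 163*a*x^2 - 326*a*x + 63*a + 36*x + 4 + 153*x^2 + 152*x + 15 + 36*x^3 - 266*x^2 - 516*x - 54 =-42*a^3 + 49*a^2 + 56*a + 36*x^3 + x^2*(163*a - 113) + x*(151*a^2 - 81*a - 328) - 35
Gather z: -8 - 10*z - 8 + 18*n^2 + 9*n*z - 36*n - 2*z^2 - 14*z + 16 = 18*n^2 - 36*n - 2*z^2 + z*(9*n - 24)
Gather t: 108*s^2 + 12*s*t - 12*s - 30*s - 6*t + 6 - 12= 108*s^2 - 42*s + t*(12*s - 6) - 6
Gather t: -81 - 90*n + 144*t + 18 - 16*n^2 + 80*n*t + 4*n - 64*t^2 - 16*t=-16*n^2 - 86*n - 64*t^2 + t*(80*n + 128) - 63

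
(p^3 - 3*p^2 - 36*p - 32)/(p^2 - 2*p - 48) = (p^2 + 5*p + 4)/(p + 6)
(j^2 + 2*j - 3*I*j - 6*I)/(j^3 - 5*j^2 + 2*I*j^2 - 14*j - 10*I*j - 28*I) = (j - 3*I)/(j^2 + j*(-7 + 2*I) - 14*I)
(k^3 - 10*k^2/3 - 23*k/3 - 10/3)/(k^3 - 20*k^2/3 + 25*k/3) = (3*k^2 + 5*k + 2)/(k*(3*k - 5))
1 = 1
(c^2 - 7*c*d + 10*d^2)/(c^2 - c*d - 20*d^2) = (c - 2*d)/(c + 4*d)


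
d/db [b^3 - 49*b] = 3*b^2 - 49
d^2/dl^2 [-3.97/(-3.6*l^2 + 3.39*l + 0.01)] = (102.9024*l^2 - 96.89976*l - 3.97*(7.2*l - 3.39)*(14.4*l - 6.78) - 0.28584)/(-3.6*l^2 + 3.39*l + 0.01)^3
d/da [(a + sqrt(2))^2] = 2*a + 2*sqrt(2)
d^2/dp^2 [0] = 0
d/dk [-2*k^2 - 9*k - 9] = -4*k - 9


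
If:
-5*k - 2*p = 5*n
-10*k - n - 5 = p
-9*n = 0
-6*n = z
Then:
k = -2/3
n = 0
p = 5/3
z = 0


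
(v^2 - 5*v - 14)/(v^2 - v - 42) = (v + 2)/(v + 6)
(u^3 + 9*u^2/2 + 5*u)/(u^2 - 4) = u*(2*u + 5)/(2*(u - 2))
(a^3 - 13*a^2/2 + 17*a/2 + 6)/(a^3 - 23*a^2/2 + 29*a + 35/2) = (a^2 - 7*a + 12)/(a^2 - 12*a + 35)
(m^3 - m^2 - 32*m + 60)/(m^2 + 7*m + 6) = (m^2 - 7*m + 10)/(m + 1)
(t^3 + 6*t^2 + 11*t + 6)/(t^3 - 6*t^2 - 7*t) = (t^2 + 5*t + 6)/(t*(t - 7))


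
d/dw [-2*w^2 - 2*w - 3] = -4*w - 2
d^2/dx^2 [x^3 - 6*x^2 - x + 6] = 6*x - 12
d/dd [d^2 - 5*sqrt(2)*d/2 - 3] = 2*d - 5*sqrt(2)/2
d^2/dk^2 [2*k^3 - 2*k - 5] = 12*k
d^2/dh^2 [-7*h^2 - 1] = -14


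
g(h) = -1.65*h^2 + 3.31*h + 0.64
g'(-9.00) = 33.01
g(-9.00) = -162.80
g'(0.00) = 3.31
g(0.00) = 0.64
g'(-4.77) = 19.05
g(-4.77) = -52.69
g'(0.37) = 2.09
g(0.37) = 1.64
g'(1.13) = -0.42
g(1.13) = 2.27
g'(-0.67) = 5.52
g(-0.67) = -2.32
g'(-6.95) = 26.24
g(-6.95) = -102.06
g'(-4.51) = 18.19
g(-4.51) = -47.85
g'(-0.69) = 5.59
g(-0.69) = -2.43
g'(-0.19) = 3.94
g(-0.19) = -0.05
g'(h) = 3.31 - 3.3*h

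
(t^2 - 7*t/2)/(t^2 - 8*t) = (t - 7/2)/(t - 8)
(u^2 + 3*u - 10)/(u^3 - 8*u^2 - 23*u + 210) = (u - 2)/(u^2 - 13*u + 42)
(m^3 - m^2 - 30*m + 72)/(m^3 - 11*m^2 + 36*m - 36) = (m^2 + 2*m - 24)/(m^2 - 8*m + 12)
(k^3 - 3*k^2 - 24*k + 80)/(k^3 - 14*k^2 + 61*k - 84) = (k^2 + k - 20)/(k^2 - 10*k + 21)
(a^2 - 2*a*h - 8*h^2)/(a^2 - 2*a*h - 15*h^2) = (-a^2 + 2*a*h + 8*h^2)/(-a^2 + 2*a*h + 15*h^2)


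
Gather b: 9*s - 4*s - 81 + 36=5*s - 45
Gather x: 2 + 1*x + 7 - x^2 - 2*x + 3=-x^2 - x + 12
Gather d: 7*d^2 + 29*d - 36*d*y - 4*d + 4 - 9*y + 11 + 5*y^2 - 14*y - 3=7*d^2 + d*(25 - 36*y) + 5*y^2 - 23*y + 12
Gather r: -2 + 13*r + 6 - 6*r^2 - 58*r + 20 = -6*r^2 - 45*r + 24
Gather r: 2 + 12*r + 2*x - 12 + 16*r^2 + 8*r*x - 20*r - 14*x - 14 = 16*r^2 + r*(8*x - 8) - 12*x - 24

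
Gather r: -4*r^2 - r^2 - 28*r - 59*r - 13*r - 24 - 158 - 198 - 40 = -5*r^2 - 100*r - 420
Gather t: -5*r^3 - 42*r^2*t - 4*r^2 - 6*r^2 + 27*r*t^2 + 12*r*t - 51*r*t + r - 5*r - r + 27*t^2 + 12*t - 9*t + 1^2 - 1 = -5*r^3 - 10*r^2 - 5*r + t^2*(27*r + 27) + t*(-42*r^2 - 39*r + 3)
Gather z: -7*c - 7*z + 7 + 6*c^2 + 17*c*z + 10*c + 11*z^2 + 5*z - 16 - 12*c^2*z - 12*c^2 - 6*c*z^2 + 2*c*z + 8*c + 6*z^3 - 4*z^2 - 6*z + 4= -6*c^2 + 11*c + 6*z^3 + z^2*(7 - 6*c) + z*(-12*c^2 + 19*c - 8) - 5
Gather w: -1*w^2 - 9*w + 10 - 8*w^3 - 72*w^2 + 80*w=-8*w^3 - 73*w^2 + 71*w + 10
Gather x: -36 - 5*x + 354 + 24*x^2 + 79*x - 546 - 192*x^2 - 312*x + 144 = -168*x^2 - 238*x - 84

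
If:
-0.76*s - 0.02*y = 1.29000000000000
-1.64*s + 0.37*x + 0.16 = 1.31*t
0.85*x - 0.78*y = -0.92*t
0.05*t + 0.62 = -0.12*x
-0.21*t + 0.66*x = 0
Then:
No Solution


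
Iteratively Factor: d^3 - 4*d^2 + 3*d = (d)*(d^2 - 4*d + 3) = d*(d - 3)*(d - 1)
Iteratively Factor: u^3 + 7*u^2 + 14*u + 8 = (u + 1)*(u^2 + 6*u + 8) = (u + 1)*(u + 4)*(u + 2)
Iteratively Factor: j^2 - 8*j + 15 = (j - 5)*(j - 3)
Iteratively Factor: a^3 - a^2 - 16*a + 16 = (a - 4)*(a^2 + 3*a - 4) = (a - 4)*(a - 1)*(a + 4)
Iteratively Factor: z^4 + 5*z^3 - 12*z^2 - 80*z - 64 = (z + 1)*(z^3 + 4*z^2 - 16*z - 64) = (z + 1)*(z + 4)*(z^2 - 16) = (z + 1)*(z + 4)^2*(z - 4)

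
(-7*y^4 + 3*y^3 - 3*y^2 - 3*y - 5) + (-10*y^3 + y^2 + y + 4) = -7*y^4 - 7*y^3 - 2*y^2 - 2*y - 1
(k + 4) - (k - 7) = 11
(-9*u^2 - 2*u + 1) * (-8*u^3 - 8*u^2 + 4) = 72*u^5 + 88*u^4 + 8*u^3 - 44*u^2 - 8*u + 4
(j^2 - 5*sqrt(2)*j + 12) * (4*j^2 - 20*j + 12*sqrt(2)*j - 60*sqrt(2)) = 4*j^4 - 20*j^3 - 8*sqrt(2)*j^3 - 72*j^2 + 40*sqrt(2)*j^2 + 144*sqrt(2)*j + 360*j - 720*sqrt(2)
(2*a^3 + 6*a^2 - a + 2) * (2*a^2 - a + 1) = 4*a^5 + 10*a^4 - 6*a^3 + 11*a^2 - 3*a + 2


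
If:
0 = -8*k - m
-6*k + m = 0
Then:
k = 0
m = 0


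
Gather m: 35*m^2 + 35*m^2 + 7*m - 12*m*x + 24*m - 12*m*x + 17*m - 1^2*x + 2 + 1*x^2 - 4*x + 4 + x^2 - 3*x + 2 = 70*m^2 + m*(48 - 24*x) + 2*x^2 - 8*x + 8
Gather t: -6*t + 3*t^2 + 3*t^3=3*t^3 + 3*t^2 - 6*t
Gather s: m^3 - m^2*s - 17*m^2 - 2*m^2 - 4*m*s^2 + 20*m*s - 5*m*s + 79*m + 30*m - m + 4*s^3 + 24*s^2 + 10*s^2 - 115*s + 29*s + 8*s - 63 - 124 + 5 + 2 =m^3 - 19*m^2 + 108*m + 4*s^3 + s^2*(34 - 4*m) + s*(-m^2 + 15*m - 78) - 180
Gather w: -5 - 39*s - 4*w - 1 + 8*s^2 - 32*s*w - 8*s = 8*s^2 - 47*s + w*(-32*s - 4) - 6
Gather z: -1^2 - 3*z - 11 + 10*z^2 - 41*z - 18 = 10*z^2 - 44*z - 30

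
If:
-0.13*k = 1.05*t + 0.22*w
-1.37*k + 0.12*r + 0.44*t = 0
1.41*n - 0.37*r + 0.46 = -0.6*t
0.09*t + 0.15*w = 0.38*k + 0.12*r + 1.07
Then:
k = 0.021454049517415*w - 0.589330675618968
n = 0.358717066266273*w - 2.19304871657892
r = 1.02292715764443*w - 6.99572929780389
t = 0.0729647503147293 - 0.212180025178347*w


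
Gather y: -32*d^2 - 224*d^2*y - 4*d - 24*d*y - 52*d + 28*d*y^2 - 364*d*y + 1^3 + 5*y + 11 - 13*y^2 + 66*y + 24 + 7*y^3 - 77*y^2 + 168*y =-32*d^2 - 56*d + 7*y^3 + y^2*(28*d - 90) + y*(-224*d^2 - 388*d + 239) + 36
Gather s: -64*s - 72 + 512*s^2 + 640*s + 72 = 512*s^2 + 576*s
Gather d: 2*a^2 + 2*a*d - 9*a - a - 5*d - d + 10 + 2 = 2*a^2 - 10*a + d*(2*a - 6) + 12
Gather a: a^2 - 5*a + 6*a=a^2 + a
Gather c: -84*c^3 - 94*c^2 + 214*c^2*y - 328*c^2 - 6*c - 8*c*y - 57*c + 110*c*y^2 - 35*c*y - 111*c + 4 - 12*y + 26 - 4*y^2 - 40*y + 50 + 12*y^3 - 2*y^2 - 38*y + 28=-84*c^3 + c^2*(214*y - 422) + c*(110*y^2 - 43*y - 174) + 12*y^3 - 6*y^2 - 90*y + 108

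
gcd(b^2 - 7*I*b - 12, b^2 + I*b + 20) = b - 4*I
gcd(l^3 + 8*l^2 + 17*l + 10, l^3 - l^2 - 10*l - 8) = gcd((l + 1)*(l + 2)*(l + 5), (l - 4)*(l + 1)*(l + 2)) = l^2 + 3*l + 2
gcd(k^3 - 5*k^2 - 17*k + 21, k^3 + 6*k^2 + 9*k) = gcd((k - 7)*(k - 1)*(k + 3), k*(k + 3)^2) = k + 3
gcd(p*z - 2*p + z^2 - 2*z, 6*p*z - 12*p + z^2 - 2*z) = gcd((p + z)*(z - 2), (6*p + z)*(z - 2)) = z - 2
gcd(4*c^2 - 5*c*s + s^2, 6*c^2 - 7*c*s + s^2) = -c + s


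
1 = 1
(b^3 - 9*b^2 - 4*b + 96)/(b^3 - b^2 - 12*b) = (b - 8)/b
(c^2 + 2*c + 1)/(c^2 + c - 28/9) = 9*(c^2 + 2*c + 1)/(9*c^2 + 9*c - 28)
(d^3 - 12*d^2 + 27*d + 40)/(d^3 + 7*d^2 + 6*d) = (d^2 - 13*d + 40)/(d*(d + 6))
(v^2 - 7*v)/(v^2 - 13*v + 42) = v/(v - 6)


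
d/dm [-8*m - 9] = -8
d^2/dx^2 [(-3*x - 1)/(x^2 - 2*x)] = 2*(x*(x - 2)*(9*x - 5) - 4*(x - 1)^2*(3*x + 1))/(x^3*(x - 2)^3)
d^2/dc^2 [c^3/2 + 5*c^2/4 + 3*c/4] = 3*c + 5/2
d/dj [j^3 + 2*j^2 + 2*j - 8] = 3*j^2 + 4*j + 2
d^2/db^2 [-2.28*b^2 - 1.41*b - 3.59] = -4.56000000000000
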